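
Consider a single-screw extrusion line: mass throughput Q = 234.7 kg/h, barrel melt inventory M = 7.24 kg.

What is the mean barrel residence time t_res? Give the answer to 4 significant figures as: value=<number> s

Convert throughput: Q = 234.7 kg/h = 234.7/3600 = 0.0651944 kg/s
t_res = M / Q_s = 7.24 ÷ 0.0651944 = 111.052 s

value=111.1 s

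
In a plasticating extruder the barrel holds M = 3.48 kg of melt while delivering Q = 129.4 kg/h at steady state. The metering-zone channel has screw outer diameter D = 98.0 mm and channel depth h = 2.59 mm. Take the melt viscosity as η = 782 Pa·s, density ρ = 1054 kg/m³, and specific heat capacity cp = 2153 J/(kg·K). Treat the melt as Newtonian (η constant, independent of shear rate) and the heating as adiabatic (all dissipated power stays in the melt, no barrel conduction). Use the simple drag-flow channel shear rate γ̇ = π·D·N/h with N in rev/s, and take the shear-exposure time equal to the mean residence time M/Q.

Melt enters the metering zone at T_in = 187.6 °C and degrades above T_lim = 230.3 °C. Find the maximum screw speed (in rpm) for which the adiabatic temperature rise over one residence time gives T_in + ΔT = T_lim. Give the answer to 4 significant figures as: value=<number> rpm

Convert throughput: Q = 129.4 kg/h = 129.4/3600 = 0.0359444 kg/s
t_res = M / Q_s = 3.48 ÷ 0.0359444 = 96.8161 s
D = 98.0 mm = 0.098 m;  h = 2.59 mm = 0.00259 m
Allowable rise: ΔT_a = T_lim − T_in = 230.3 − 187.6 = 42.7 K
γ̇_max² = ΔT_a·ρ·cp / (η·t_res) = [42.7 × 1054 × 2153] / [782 × 96.8161] = 1279.85 s⁻²
γ̇_max = √1279.85 = 35.775 s⁻¹
N_max = γ̇_max·h / (π·D) = 35.775 · 0.00259 / (π · 0.098) = 0.300956 rev/s = 18.0574 rpm

value=18.06 rpm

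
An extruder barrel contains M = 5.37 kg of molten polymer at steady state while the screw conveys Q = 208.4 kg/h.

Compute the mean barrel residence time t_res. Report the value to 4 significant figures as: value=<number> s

value=92.76 s

Q_s = Q / 3600 = 208.4 / 3600 = 0.0578889 kg/s
Mean residence time: t_res = M/Q_s = 5.37 kg / 0.0578889 kg/s = 92.7639 s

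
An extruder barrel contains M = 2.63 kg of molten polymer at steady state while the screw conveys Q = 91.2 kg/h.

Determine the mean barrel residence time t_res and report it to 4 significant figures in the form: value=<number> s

Q_s = Q / 3600 = 91.2 / 3600 = 0.0253333 kg/s
Mean residence time: t_res = M/Q_s = 2.63 kg / 0.0253333 kg/s = 103.816 s

value=103.8 s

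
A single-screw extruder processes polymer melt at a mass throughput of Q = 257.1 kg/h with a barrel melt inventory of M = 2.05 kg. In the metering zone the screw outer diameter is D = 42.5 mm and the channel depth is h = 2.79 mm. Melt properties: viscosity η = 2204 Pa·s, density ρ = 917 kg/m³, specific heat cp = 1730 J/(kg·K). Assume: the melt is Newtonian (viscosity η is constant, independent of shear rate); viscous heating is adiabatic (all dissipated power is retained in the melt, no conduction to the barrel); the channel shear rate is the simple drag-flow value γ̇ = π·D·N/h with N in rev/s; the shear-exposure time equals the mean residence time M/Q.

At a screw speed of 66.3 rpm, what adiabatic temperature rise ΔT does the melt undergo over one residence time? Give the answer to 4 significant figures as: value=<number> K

value=111.5 K

Throughput in SI: Q_s = 257.1 kg/h ÷ 3600 s/h = 0.0714167 kg/s
t_res = M / Q_s = 2.05 / 0.0714167 = 28.7048 s
Convert to SI: D = 0.0425 m, h = 0.00279 m, N = 66.3/60 = 1.105 rev/s
γ̇ = π·D·N / h = π · 0.0425 · 1.105 / 0.00279 = 52.8807 s⁻¹
ΔT = η·γ̇²·t_res/(ρ·cp) = [2204 × 52.8807² × 28.7048] / [917 × 1730] = 111.518 K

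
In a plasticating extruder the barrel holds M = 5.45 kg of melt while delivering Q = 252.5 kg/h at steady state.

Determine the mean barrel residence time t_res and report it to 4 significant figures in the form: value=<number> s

Convert throughput: Q = 252.5 kg/h = 252.5/3600 = 0.0701389 kg/s
Mean residence time: t_res = M/Q_s = 5.45 kg / 0.0701389 kg/s = 77.703 s

value=77.70 s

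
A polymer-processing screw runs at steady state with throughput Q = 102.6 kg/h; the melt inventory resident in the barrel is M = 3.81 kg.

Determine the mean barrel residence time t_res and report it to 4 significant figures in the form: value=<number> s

Throughput in SI: Q_s = 102.6 kg/h ÷ 3600 s/h = 0.0285 kg/s
t_res = M / Q_s = 3.81 / 0.0285 = 133.684 s

value=133.7 s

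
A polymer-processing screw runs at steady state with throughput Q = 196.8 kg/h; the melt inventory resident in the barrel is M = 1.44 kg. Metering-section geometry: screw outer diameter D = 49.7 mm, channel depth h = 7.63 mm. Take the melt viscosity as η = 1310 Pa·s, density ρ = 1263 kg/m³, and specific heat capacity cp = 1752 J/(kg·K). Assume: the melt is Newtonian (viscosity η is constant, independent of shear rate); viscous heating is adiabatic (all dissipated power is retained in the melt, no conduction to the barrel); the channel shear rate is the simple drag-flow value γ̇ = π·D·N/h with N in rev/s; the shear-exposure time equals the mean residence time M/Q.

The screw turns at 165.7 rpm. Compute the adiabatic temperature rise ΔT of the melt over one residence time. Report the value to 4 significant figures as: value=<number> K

value=49.81 K

Q_s = Q / 3600 = 196.8 / 3600 = 0.0546667 kg/s
Mean residence time: t_res = M/Q_s = 1.44 kg / 0.0546667 kg/s = 26.3415 s
Convert to SI: D = 0.0497 m, h = 0.00763 m, N = 165.7/60 = 2.76167 rev/s
γ̇ = π D N / h = (π)(0.0497)(2.76167) / 0.00763 = 56.5136 s⁻¹
ΔT = η·γ̇²·t_res/(ρ·cp) = [1310 × 56.5136² × 26.3415] / [1263 × 1752] = 49.8058 K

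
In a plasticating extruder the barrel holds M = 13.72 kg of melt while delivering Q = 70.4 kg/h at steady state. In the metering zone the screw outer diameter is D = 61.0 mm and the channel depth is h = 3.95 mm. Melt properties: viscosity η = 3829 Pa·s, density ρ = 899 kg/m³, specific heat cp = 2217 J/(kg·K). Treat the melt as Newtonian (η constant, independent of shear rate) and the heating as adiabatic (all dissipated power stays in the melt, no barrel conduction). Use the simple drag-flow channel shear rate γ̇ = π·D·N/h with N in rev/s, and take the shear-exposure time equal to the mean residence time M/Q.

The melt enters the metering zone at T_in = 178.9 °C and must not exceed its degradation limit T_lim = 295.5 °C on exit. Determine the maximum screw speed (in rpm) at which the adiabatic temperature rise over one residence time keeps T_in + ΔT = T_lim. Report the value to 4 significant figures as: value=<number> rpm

Q_s = Q / 3600 = 70.4 / 3600 = 0.0195556 kg/s
t_res = M / Q_s = 13.72 / 0.0195556 = 701.591 s
Geometry in SI: D = 61.0 mm → 0.061 m, h = 3.95 mm → 0.00395 m
ΔT_a = T_lim − T_in = 295.5 °C − 178.9 °C = 116.6 K
Invert ΔT = ηγ̇²t_res/(ρcp) for γ̇: γ̇_max² = ΔT_a ρ cp / (η t_res) = 116.6·899·2217 / (3829·701.591) = 86.5077 s⁻²
γ̇_max = sqrt(86.5077) = 9.30095 s⁻¹
Solve γ̇ = πDN/h for N: N_max = γ̇_max·h/(π·D) = 9.30095 × 0.00395 / (π × 0.061) = 0.19171 rev/s = 11.5026 rpm

value=11.50 rpm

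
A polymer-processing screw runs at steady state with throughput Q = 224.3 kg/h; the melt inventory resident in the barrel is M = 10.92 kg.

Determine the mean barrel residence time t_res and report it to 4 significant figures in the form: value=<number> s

Convert throughput: Q = 224.3 kg/h = 224.3/3600 = 0.0623056 kg/s
t_res = M / Q_s = 10.92 / 0.0623056 = 175.265 s

value=175.3 s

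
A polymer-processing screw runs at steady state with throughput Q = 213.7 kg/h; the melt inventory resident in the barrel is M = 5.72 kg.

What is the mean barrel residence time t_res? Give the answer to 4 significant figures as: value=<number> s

value=96.36 s

Throughput in SI: Q_s = 213.7 kg/h ÷ 3600 s/h = 0.0593611 kg/s
Mean residence time: t_res = M/Q_s = 5.72 kg / 0.0593611 kg/s = 96.3594 s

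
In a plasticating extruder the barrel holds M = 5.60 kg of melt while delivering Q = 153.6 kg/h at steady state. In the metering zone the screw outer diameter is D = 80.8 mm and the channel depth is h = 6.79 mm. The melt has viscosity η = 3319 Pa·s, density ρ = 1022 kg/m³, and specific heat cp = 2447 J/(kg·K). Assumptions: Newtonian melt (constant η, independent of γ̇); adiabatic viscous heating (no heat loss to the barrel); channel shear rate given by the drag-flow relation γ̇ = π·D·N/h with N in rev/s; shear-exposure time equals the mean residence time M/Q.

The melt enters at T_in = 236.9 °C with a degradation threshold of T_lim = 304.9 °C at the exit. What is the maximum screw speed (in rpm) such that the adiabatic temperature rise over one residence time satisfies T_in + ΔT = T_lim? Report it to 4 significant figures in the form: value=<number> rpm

value=31.71 rpm

Throughput in SI: Q_s = 153.6 kg/h ÷ 3600 s/h = 0.0426667 kg/s
t_res = M / Q_s = 5.60 ÷ 0.0426667 = 131.25 s
Convert to metres: D = 0.0808 m, h = 0.00679 m
ΔT_a = T_lim − T_in = 304.9 − 236.9 = 68 K
Invert ΔT = ηγ̇²t_res/(ρcp) for γ̇: γ̇_max² = ΔT_a ρ cp / (η t_res) = 68·1022·2447 / (3319·131.25) = 390.38 s⁻²
Take the square root: γ̇_max = √(390.38) = 19.758 s⁻¹
N_max = γ̇_max h / (πD) = 19.758·0.00679/(π·0.0808) = 0.528509 rev/s → ×60 = 31.7105 rpm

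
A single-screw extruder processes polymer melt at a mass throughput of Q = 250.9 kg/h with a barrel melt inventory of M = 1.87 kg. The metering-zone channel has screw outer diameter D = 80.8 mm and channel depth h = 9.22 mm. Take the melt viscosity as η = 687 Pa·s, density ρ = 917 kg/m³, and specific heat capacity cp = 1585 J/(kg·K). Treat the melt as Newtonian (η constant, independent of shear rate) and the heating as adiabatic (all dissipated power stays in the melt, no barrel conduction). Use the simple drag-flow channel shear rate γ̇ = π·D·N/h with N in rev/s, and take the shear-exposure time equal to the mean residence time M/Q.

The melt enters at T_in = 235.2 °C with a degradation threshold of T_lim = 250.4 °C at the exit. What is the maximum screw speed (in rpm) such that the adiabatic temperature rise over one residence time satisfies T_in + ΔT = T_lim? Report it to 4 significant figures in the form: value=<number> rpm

Convert throughput: Q = 250.9 kg/h = 250.9/3600 = 0.0696944 kg/s
t_res = M / Q_s = 1.87 ÷ 0.0696944 = 26.8314 s
Geometry in SI: D = 80.8 mm → 0.0808 m, h = 9.22 mm → 0.00922 m
ΔT_a = T_lim − T_in = 250.4 °C − 235.2 °C = 15.2 K
Invert ΔT = ηγ̇²t_res/(ρcp) for γ̇: γ̇_max² = ΔT_a ρ cp / (η t_res) = 15.2·917·1585 / (687·26.8314) = 1198.51 s⁻²
Take the square root: γ̇_max = √(1198.51) = 34.6195 s⁻¹
Solve γ̇ = πDN/h for N: N_max = γ̇_max·h/(π·D) = 34.6195 × 0.00922 / (π × 0.0808) = 1.25745 rev/s = 75.447 rpm

value=75.45 rpm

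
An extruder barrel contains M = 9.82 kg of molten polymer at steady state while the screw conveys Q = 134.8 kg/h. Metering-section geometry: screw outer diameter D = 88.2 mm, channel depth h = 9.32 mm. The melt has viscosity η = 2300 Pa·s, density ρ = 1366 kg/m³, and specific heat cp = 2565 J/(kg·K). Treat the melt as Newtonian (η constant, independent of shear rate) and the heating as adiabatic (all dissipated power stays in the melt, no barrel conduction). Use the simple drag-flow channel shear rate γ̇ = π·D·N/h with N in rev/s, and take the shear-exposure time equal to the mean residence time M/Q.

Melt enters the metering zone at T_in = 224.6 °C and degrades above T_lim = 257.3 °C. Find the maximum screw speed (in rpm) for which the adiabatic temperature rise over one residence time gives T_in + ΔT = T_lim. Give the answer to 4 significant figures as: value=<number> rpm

value=27.81 rpm

Throughput in SI: Q_s = 134.8 kg/h ÷ 3600 s/h = 0.0374444 kg/s
t_res = M / Q_s = 9.82 / 0.0374444 = 262.255 s
Geometry in SI: D = 88.2 mm → 0.0882 m, h = 9.32 mm → 0.00932 m
ΔT_a = T_lim − T_in = 257.3 °C − 224.6 °C = 32.7 K
Invert ΔT = ηγ̇²t_res/(ρcp) for γ̇: γ̇_max² = ΔT_a ρ cp / (η t_res) = 32.7·1366·2565 / (2300·262.255) = 189.948 s⁻²
Take the square root: γ̇_max = √(189.948) = 13.7821 s⁻¹
N_max = γ̇_max h / (πD) = 13.7821·0.00932/(π·0.0882) = 0.463569 rev/s → ×60 = 27.8141 rpm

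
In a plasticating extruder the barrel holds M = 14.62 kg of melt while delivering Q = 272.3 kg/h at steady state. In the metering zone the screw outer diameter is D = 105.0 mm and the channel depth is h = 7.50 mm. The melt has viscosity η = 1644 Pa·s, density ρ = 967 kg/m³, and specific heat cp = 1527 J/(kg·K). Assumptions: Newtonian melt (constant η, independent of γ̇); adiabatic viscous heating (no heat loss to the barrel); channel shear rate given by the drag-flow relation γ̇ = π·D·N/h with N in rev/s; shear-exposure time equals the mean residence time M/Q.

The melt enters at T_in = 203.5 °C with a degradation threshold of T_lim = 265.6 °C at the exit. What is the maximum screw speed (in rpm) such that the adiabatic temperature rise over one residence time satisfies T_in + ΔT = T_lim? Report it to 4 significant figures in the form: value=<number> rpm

value=23.17 rpm

Throughput in SI: Q_s = 272.3 kg/h ÷ 3600 s/h = 0.0756389 kg/s
t_res = M / Q_s = 14.62 / 0.0756389 = 193.287 s
D = 105.0 mm = 0.105 m;  h = 7.50 mm = 0.0075 m
ΔT_a = T_lim − T_in = 265.6 − 203.5 = 62.1 K
γ̇_max² = ΔT_a·ρ·cp/(η·t_res) = 62.1·967·1527/(1644·193.287) = 288.571 s⁻²
γ̇_max = √288.571 = 16.9874 s⁻¹
Solve γ̇ = πDN/h for N: N_max = γ̇_max·h/(π·D) = 16.9874 × 0.0075 / (π × 0.105) = 0.386232 rev/s = 23.1739 rpm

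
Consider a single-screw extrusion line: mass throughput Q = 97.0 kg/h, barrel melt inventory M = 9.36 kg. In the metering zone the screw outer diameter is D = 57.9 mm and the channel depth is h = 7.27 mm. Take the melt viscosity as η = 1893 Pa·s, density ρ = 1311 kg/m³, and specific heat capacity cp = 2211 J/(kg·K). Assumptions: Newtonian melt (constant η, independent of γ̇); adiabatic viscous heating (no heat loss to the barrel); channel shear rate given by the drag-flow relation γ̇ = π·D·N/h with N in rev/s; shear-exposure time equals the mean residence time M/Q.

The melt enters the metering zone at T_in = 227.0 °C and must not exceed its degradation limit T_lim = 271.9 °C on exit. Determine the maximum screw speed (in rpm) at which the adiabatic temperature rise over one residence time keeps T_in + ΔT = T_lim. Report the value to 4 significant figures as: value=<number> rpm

Throughput in SI: Q_s = 97.0 kg/h ÷ 3600 s/h = 0.0269444 kg/s
t_res = M / Q_s = 9.36 ÷ 0.0269444 = 347.381 s
D = 57.9 mm = 0.0579 m;  h = 7.27 mm = 0.00727 m
Allowable rise: ΔT_a = T_lim − T_in = 271.9 − 227.0 = 44.9 K
γ̇_max² = ΔT_a·ρ·cp/(η·t_res) = 44.9·1311·2211/(1893·347.381) = 197.916 s⁻²
γ̇_max = √197.916 = 14.0683 s⁻¹
N_max = γ̇_max h / (πD) = 14.0683·0.00727/(π·0.0579) = 0.562272 rev/s → ×60 = 33.7363 rpm

value=33.74 rpm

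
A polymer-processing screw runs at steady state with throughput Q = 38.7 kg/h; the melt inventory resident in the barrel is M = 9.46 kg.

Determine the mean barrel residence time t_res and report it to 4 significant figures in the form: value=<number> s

value=880.0 s

Q_s = Q / 3600 = 38.7 / 3600 = 0.01075 kg/s
t_res = M / Q_s = 9.46 ÷ 0.01075 = 880 s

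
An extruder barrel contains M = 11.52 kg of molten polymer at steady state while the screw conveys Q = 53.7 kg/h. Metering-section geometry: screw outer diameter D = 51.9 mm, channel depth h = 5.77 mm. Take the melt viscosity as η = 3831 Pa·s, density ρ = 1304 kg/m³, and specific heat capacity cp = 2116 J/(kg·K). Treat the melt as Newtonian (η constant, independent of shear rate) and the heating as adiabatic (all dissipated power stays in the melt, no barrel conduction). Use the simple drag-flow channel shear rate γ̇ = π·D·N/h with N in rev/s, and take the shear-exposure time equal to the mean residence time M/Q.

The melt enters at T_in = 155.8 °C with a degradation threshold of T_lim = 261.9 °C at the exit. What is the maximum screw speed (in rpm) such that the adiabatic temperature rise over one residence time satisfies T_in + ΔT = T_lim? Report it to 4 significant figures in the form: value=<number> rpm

value=21.12 rpm

Convert throughput: Q = 53.7 kg/h = 53.7/3600 = 0.0149167 kg/s
t_res = M / Q_s = 11.52 ÷ 0.0149167 = 772.291 s
D = 51.9 mm = 0.0519 m;  h = 5.77 mm = 0.00577 m
ΔT_a = T_lim − T_in = 261.9 °C − 155.8 °C = 106.1 K
Invert ΔT = ηγ̇²t_res/(ρcp) for γ̇: γ̇_max² = ΔT_a ρ cp / (η t_res) = 106.1·1304·2116 / (3831·772.291) = 98.95 s⁻²
γ̇_max = √98.95 = 9.94736 s⁻¹
N_max = γ̇_max·h / (π·D) = 9.94736 · 0.00577 / (π · 0.0519) = 0.352019 rev/s = 21.1212 rpm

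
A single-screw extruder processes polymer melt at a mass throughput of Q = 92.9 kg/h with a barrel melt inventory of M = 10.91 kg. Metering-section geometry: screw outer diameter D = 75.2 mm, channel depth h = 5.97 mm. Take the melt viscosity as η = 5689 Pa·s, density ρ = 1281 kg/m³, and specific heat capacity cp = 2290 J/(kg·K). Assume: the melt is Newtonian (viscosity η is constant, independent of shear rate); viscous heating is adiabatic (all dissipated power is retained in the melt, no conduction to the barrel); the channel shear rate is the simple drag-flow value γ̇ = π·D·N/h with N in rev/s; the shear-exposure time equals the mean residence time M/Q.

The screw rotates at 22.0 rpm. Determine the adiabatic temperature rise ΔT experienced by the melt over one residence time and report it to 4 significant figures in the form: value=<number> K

value=172.6 K

Convert throughput: Q = 92.9 kg/h = 92.9/3600 = 0.0258056 kg/s
t_res = M / Q_s = 10.91 ÷ 0.0258056 = 422.777 s
Geometry in metres: D = 75.2 mm → 0.0752 m, h = 5.97 mm → 0.00597 m; screw speed N = 22.0 rpm = 0.366667 rev/s
γ̇ = π D N / h = (π)(0.0752)(0.366667) / 0.00597 = 14.5099 s⁻¹
ΔT = η·γ̇²·t_res/(ρ·cp) = [5689 × 14.5099² × 422.777] / [1281 × 2290] = 172.621 K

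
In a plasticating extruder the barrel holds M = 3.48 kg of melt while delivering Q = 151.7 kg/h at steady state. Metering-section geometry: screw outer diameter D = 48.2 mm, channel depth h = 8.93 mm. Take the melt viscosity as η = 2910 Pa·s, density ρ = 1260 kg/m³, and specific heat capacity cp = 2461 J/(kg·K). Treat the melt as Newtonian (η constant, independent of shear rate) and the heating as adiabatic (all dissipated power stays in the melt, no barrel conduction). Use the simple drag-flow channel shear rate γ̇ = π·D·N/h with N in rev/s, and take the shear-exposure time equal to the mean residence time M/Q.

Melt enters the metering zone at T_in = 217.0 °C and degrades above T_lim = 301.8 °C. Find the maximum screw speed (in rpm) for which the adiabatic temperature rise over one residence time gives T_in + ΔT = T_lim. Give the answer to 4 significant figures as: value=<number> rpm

value=117.0 rpm

Convert throughput: Q = 151.7 kg/h = 151.7/3600 = 0.0421389 kg/s
Mean residence time: t_res = M/Q_s = 3.48 kg / 0.0421389 kg/s = 82.584 s
D = 48.2 mm = 0.0482 m;  h = 8.93 mm = 0.00893 m
ΔT_a = T_lim − T_in = 301.8 °C − 217.0 °C = 84.8 K
γ̇_max² = ΔT_a·ρ·cp/(η·t_res) = 84.8·1260·2461/(2910·82.584) = 1094.18 s⁻²
Take the square root: γ̇_max = √(1094.18) = 33.0784 s⁻¹
Solve γ̇ = πDN/h for N: N_max = γ̇_max·h/(π·D) = 33.0784 × 0.00893 / (π × 0.0482) = 1.95074 rev/s = 117.044 rpm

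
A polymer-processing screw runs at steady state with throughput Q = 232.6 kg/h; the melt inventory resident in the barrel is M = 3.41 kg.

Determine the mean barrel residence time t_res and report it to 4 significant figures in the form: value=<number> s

Throughput in SI: Q_s = 232.6 kg/h ÷ 3600 s/h = 0.0646111 kg/s
t_res = M / Q_s = 3.41 ÷ 0.0646111 = 52.7773 s

value=52.78 s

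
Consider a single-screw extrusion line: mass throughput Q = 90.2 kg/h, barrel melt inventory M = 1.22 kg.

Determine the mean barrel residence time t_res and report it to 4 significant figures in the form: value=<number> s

Convert throughput: Q = 90.2 kg/h = 90.2/3600 = 0.0250556 kg/s
Mean residence time: t_res = M/Q_s = 1.22 kg / 0.0250556 kg/s = 48.6918 s

value=48.69 s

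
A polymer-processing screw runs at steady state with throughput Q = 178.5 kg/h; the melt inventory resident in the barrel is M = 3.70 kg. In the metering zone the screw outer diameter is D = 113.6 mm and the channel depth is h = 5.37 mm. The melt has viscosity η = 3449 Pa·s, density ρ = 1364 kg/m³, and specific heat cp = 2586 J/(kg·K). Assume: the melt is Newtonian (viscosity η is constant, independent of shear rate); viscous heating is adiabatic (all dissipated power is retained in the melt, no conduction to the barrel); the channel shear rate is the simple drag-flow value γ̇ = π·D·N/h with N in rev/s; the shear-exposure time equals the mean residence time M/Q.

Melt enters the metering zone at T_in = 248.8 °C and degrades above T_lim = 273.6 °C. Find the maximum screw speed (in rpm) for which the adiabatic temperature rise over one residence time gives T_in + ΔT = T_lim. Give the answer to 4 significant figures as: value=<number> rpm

value=16.64 rpm

Q_s = Q / 3600 = 178.5 / 3600 = 0.0495833 kg/s
t_res = M / Q_s = 3.70 / 0.0495833 = 74.6218 s
D = 113.6 mm = 0.1136 m;  h = 5.37 mm = 0.00537 m
ΔT_a = T_lim − T_in = 273.6 − 248.8 = 24.8 K
Invert ΔT = ηγ̇²t_res/(ρcp) for γ̇: γ̇_max² = ΔT_a ρ cp / (η t_res) = 24.8·1364·2586 / (3449·74.6218) = 339.888 s⁻²
γ̇_max = sqrt(339.888) = 18.436 s⁻¹
N_max = γ̇_max h / (πD) = 18.436·0.00537/(π·0.1136) = 0.277405 rev/s → ×60 = 16.6443 rpm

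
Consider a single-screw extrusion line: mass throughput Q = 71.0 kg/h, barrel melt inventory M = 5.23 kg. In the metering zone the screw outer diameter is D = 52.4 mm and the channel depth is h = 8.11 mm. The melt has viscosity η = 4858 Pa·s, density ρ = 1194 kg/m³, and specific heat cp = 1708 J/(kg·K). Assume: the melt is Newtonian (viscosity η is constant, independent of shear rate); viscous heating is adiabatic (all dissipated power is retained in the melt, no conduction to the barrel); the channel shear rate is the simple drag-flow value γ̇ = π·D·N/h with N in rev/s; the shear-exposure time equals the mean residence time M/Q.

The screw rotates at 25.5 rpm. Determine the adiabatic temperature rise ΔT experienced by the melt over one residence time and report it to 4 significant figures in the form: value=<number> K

value=47.01 K

Throughput in SI: Q_s = 71.0 kg/h ÷ 3600 s/h = 0.0197222 kg/s
t_res = M / Q_s = 5.23 / 0.0197222 = 265.183 s
D = 52.4 mm = 0.0524 m;  h = 8.11 mm = 0.00811 m;  N = 25.5 rpm / 60 = 0.425 rev/s
Shear rate: γ̇ = πDN/h = π·0.0524·0.425/0.00811 = 8.62679 s⁻¹
ΔT = η·γ̇²·t_res/(ρ·cp) = [4858 × 8.62679² × 265.183] / [1194 × 1708] = 47.0121 K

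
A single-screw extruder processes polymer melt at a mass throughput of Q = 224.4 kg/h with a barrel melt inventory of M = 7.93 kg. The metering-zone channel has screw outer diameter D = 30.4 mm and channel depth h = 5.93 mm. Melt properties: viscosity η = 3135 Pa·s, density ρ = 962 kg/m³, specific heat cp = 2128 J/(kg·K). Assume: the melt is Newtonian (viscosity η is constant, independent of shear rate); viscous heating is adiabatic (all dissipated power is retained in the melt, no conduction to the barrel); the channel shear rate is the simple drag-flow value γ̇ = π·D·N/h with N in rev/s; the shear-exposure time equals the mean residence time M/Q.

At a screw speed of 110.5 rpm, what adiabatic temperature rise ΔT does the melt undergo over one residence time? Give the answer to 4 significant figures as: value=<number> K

value=171.4 K

Throughput in SI: Q_s = 224.4 kg/h ÷ 3600 s/h = 0.0623333 kg/s
Mean residence time: t_res = M/Q_s = 7.93 kg / 0.0623333 kg/s = 127.219 s
Geometry in metres: D = 30.4 mm → 0.0304 m, h = 5.93 mm → 0.00593 m; screw speed N = 110.5 rpm = 1.84167 rev/s
γ̇ = π·D·N / h = π · 0.0304 · 1.84167 / 0.00593 = 29.6606 s⁻¹
ΔT = η·γ̇²·t_res / (ρ·cp) = 3135 · (29.6606)² · 127.219 / (962 · 2128) = 171.397 K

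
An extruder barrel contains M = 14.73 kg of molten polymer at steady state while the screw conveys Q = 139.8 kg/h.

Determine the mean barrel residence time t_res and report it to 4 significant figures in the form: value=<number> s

value=379.3 s

Throughput in SI: Q_s = 139.8 kg/h ÷ 3600 s/h = 0.0388333 kg/s
t_res = M / Q_s = 14.73 / 0.0388333 = 379.313 s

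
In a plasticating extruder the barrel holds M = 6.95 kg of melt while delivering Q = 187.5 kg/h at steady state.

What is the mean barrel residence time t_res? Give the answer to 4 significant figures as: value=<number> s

value=133.4 s

Q_s = Q / 3600 = 187.5 / 3600 = 0.0520833 kg/s
t_res = M / Q_s = 6.95 / 0.0520833 = 133.44 s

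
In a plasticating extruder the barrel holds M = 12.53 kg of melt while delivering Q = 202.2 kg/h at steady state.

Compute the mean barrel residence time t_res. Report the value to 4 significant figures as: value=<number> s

value=223.1 s

Throughput in SI: Q_s = 202.2 kg/h ÷ 3600 s/h = 0.0561667 kg/s
t_res = M / Q_s = 12.53 ÷ 0.0561667 = 223.086 s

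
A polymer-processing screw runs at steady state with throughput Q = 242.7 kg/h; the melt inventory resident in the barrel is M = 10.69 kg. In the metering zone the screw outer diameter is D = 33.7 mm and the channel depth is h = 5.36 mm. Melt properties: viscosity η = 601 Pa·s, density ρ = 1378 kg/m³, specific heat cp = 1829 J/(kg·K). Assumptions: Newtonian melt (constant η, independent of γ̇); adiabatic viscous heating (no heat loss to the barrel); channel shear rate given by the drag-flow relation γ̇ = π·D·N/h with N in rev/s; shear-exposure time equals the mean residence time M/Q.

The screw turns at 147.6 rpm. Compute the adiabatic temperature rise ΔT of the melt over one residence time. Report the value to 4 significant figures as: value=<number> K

value=89.27 K

Convert throughput: Q = 242.7 kg/h = 242.7/3600 = 0.0674167 kg/s
t_res = M / Q_s = 10.69 / 0.0674167 = 158.566 s
Geometry in metres: D = 33.7 mm → 0.0337 m, h = 5.36 mm → 0.00536 m; screw speed N = 147.6 rpm = 2.46 rev/s
Shear rate: γ̇ = πDN/h = π·0.0337·2.46/0.00536 = 48.5904 s⁻¹
Adiabatic rise: ΔT = η γ̇² t_res / (ρ cp) = 601·(48.5904)²·158.566 / (1378·1829) = 89.2734 K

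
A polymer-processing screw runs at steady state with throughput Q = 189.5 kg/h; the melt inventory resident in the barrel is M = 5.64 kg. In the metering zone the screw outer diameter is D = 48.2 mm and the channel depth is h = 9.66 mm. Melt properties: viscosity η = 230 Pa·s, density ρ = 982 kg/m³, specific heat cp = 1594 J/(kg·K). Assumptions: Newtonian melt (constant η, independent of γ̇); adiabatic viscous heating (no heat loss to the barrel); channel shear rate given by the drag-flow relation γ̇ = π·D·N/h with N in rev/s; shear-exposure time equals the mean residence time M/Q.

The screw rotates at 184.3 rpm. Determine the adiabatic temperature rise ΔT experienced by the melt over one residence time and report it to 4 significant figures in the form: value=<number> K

value=36.50 K

Convert throughput: Q = 189.5 kg/h = 189.5/3600 = 0.0526389 kg/s
t_res = M / Q_s = 5.64 ÷ 0.0526389 = 107.145 s
D = 48.2 mm = 0.0482 m;  h = 9.66 mm = 0.00966 m;  N = 184.3 rpm / 60 = 3.07167 rev/s
γ̇ = π D N / h = (π)(0.0482)(3.07167) / 0.00966 = 48.1497 s⁻¹
ΔT = η·γ̇²·t_res/(ρ·cp) = [230 × 48.1497² × 107.145] / [982 × 1594] = 36.4996 K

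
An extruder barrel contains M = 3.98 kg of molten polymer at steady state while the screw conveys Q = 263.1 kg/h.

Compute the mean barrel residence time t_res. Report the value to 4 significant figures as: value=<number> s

value=54.46 s

Throughput in SI: Q_s = 263.1 kg/h ÷ 3600 s/h = 0.0730833 kg/s
Mean residence time: t_res = M/Q_s = 3.98 kg / 0.0730833 kg/s = 54.4584 s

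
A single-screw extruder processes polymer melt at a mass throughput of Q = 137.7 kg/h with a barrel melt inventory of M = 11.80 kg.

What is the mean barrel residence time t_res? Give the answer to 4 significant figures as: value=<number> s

value=308.5 s

Convert throughput: Q = 137.7 kg/h = 137.7/3600 = 0.03825 kg/s
Mean residence time: t_res = M/Q_s = 11.80 kg / 0.03825 kg/s = 308.497 s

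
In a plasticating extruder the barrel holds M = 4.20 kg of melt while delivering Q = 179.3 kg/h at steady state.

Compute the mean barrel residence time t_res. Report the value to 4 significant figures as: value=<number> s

Q_s = Q / 3600 = 179.3 / 3600 = 0.0498056 kg/s
t_res = M / Q_s = 4.20 / 0.0498056 = 84.3279 s

value=84.33 s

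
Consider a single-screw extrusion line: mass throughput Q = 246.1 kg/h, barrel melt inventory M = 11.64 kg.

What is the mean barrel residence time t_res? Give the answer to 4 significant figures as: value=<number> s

value=170.3 s

Q_s = Q / 3600 = 246.1 / 3600 = 0.0683611 kg/s
t_res = M / Q_s = 11.64 / 0.0683611 = 170.272 s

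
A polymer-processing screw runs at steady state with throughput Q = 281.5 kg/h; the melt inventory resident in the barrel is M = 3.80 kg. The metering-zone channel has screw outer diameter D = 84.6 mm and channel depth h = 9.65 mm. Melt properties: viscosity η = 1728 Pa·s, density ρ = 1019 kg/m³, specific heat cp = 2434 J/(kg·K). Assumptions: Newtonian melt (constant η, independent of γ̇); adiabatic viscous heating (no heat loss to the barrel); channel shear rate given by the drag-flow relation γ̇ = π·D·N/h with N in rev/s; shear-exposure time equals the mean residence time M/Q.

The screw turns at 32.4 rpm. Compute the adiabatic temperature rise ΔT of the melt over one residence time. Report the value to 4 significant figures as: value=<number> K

Q_s = Q / 3600 = 281.5 / 3600 = 0.0781944 kg/s
Mean residence time: t_res = M/Q_s = 3.80 kg / 0.0781944 kg/s = 48.5968 s
D = 84.6 mm = 0.0846 m;  h = 9.65 mm = 0.00965 m;  N = 32.4 rpm / 60 = 0.54 rev/s
Shear rate: γ̇ = πDN/h = π·0.0846·0.54/0.00965 = 14.8726 s⁻¹
ΔT = η·γ̇²·t_res / (ρ·cp) = 1728 · (14.8726)² · 48.5968 / (1019 · 2434) = 7.48911 K

value=7.489 K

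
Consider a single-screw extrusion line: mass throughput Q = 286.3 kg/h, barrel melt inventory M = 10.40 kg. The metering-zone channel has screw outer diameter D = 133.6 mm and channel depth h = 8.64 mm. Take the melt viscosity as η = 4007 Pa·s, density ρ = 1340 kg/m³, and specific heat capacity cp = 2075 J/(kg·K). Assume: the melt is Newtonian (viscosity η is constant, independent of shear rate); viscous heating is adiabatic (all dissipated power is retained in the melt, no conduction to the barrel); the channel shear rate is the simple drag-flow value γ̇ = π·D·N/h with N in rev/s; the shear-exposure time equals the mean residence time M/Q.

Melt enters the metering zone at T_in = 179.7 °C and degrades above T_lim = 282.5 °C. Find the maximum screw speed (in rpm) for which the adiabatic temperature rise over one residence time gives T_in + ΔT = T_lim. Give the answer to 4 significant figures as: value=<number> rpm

Throughput in SI: Q_s = 286.3 kg/h ÷ 3600 s/h = 0.0795278 kg/s
t_res = M / Q_s = 10.40 ÷ 0.0795278 = 130.772 s
Geometry in SI: D = 133.6 mm → 0.1336 m, h = 8.64 mm → 0.00864 m
ΔT_a = T_lim − T_in = 282.5 − 179.7 = 102.8 K
Invert ΔT = ηγ̇²t_res/(ρcp) for γ̇: γ̇_max² = ΔT_a ρ cp / (η t_res) = 102.8·1340·2075 / (4007·130.772) = 545.484 s⁻²
Take the square root: γ̇_max = √(545.484) = 23.3556 s⁻¹
N_max = γ̇_max·h / (π·D) = 23.3556 · 0.00864 / (π · 0.1336) = 0.480782 rev/s = 28.8469 rpm

value=28.85 rpm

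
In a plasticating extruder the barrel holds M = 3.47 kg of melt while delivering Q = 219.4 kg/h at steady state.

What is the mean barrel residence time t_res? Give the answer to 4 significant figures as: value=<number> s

Q_s = Q / 3600 = 219.4 / 3600 = 0.0609444 kg/s
t_res = M / Q_s = 3.47 ÷ 0.0609444 = 56.9371 s

value=56.94 s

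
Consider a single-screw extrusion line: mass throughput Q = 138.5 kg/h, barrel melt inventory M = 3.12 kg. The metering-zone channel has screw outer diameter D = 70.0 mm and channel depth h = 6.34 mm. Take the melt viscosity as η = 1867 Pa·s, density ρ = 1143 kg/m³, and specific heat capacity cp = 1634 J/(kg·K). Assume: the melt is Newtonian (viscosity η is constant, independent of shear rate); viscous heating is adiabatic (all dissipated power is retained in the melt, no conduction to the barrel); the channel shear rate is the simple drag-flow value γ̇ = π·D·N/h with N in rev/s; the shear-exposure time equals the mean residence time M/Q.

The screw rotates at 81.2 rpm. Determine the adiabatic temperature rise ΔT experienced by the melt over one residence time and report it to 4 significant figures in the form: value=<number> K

value=178.6 K

Convert throughput: Q = 138.5 kg/h = 138.5/3600 = 0.0384722 kg/s
t_res = M / Q_s = 3.12 / 0.0384722 = 81.0975 s
D = 70.0 mm = 0.07 m;  h = 6.34 mm = 0.00634 m;  N = 81.2 rpm / 60 = 1.35333 rev/s
γ̇ = π D N / h = (π)(0.07)(1.35333) / 0.00634 = 46.9422 s⁻¹
ΔT = η·γ̇²·t_res/(ρ·cp) = [1867 × 46.9422² × 81.0975] / [1143 × 1634] = 178.641 K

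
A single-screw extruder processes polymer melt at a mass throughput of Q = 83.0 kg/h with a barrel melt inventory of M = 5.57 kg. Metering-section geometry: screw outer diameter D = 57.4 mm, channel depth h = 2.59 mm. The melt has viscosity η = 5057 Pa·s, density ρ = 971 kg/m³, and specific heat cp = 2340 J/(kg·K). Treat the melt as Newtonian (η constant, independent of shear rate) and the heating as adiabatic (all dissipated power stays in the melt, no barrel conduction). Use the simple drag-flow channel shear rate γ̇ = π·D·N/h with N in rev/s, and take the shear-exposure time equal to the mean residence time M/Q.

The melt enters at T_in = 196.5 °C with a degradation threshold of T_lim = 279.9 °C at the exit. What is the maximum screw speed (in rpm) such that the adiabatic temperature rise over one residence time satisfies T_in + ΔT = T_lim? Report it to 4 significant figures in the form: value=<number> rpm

value=10.73 rpm

Q_s = Q / 3600 = 83.0 / 3600 = 0.0230556 kg/s
t_res = M / Q_s = 5.57 / 0.0230556 = 241.59 s
Convert to metres: D = 0.0574 m, h = 0.00259 m
Allowable rise: ΔT_a = T_lim − T_in = 279.9 − 196.5 = 83.4 K
Invert ΔT = ηγ̇²t_res/(ρcp) for γ̇: γ̇_max² = ΔT_a ρ cp / (η t_res) = 83.4·971·2340 / (5057·241.59) = 155.106 s⁻²
γ̇_max = √155.106 = 12.4542 s⁻¹
N_max = γ̇_max h / (πD) = 12.4542·0.00259/(π·0.0574) = 0.178876 rev/s → ×60 = 10.7326 rpm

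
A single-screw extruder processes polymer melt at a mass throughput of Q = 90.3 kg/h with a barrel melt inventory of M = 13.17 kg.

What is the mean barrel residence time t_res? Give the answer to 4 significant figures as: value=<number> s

Throughput in SI: Q_s = 90.3 kg/h ÷ 3600 s/h = 0.0250833 kg/s
Mean residence time: t_res = M/Q_s = 13.17 kg / 0.0250833 kg/s = 525.05 s

value=525.0 s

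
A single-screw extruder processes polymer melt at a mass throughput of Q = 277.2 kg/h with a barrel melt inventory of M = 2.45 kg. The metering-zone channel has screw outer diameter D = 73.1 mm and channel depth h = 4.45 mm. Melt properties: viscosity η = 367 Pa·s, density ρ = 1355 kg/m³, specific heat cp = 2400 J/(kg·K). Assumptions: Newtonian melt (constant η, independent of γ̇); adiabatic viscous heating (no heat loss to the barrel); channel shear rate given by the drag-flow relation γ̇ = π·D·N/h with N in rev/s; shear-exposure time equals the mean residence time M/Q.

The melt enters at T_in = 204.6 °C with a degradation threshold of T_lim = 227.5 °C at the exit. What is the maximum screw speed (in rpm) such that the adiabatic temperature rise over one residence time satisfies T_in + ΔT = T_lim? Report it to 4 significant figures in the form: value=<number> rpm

Throughput in SI: Q_s = 277.2 kg/h ÷ 3600 s/h = 0.077 kg/s
t_res = M / Q_s = 2.45 ÷ 0.077 = 31.8182 s
Geometry in SI: D = 73.1 mm → 0.0731 m, h = 4.45 mm → 0.00445 m
ΔT_a = T_lim − T_in = 227.5 °C − 204.6 °C = 22.9 K
Invert ΔT = ηγ̇²t_res/(ρcp) for γ̇: γ̇_max² = ΔT_a ρ cp / (η t_res) = 22.9·1355·2400 / (367·31.8182) = 6377.41 s⁻²
Take the square root: γ̇_max = √(6377.41) = 79.8587 s⁻¹
N_max = γ̇_max·h / (π·D) = 79.8587 · 0.00445 / (π · 0.0731) = 1.54744 rev/s = 92.8467 rpm

value=92.85 rpm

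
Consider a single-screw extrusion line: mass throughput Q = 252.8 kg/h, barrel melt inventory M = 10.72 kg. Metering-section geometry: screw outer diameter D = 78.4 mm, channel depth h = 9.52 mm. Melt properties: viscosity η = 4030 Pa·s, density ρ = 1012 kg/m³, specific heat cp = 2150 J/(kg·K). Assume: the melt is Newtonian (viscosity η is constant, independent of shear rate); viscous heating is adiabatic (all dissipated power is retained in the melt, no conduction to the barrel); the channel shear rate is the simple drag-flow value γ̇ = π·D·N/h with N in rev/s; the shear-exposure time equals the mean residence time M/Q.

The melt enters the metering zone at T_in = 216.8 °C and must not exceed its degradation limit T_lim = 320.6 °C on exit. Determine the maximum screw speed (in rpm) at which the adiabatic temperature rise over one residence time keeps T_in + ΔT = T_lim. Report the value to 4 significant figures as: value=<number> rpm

Convert throughput: Q = 252.8 kg/h = 252.8/3600 = 0.0702222 kg/s
t_res = M / Q_s = 10.72 ÷ 0.0702222 = 152.658 s
Geometry in SI: D = 78.4 mm → 0.0784 m, h = 9.52 mm → 0.00952 m
Allowable rise: ΔT_a = T_lim − T_in = 320.6 − 216.8 = 103.8 K
γ̇_max² = ΔT_a·ρ·cp/(η·t_res) = 103.8·1012·2150/(4030·152.658) = 367.106 s⁻²
γ̇_max = sqrt(367.106) = 19.16 s⁻¹
N_max = γ̇_max h / (πD) = 19.16·0.00952/(π·0.0784) = 0.740571 rev/s → ×60 = 44.4342 rpm

value=44.43 rpm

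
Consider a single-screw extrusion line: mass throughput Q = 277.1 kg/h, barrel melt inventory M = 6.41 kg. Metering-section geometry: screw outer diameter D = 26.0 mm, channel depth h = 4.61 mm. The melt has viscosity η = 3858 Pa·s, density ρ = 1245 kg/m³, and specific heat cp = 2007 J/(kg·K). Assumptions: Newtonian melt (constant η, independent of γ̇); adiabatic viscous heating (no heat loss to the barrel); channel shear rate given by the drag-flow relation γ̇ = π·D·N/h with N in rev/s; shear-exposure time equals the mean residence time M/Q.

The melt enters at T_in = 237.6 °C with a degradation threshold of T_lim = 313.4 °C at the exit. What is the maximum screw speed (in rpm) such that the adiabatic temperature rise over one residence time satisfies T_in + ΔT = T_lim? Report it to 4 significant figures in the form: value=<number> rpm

value=82.22 rpm

Throughput in SI: Q_s = 277.1 kg/h ÷ 3600 s/h = 0.0769722 kg/s
Mean residence time: t_res = M/Q_s = 6.41 kg / 0.0769722 kg/s = 83.2768 s
Geometry in SI: D = 26.0 mm → 0.026 m, h = 4.61 mm → 0.00461 m
Allowable rise: ΔT_a = T_lim − T_in = 313.4 − 237.6 = 75.8 K
γ̇_max² = ΔT_a·ρ·cp / (η·t_res) = [75.8 × 1245 × 2007] / [3858 × 83.2768] = 589.522 s⁻²
γ̇_max = √589.522 = 24.2801 s⁻¹
N_max = γ̇_max·h / (π·D) = 24.2801 · 0.00461 / (π · 0.026) = 1.37034 rev/s = 82.2203 rpm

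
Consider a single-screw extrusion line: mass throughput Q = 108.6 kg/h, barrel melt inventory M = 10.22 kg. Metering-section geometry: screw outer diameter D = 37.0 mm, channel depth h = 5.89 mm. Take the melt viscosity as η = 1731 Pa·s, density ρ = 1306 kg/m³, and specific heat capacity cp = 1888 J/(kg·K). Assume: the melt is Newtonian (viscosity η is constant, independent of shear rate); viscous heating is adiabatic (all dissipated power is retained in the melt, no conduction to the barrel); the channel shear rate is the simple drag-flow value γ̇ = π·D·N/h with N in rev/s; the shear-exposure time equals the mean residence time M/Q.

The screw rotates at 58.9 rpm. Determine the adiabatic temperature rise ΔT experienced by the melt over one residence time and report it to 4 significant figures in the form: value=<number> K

value=89.26 K

Throughput in SI: Q_s = 108.6 kg/h ÷ 3600 s/h = 0.0301667 kg/s
t_res = M / Q_s = 10.22 ÷ 0.0301667 = 338.785 s
Convert to SI: D = 0.037 m, h = 0.00589 m, N = 58.9/60 = 0.981667 rev/s
Shear rate: γ̇ = πDN/h = π·0.037·0.981667/0.00589 = 19.3732 s⁻¹
Adiabatic rise: ΔT = η γ̇² t_res / (ρ cp) = 1731·(19.3732)²·338.785 / (1306·1888) = 89.264 K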